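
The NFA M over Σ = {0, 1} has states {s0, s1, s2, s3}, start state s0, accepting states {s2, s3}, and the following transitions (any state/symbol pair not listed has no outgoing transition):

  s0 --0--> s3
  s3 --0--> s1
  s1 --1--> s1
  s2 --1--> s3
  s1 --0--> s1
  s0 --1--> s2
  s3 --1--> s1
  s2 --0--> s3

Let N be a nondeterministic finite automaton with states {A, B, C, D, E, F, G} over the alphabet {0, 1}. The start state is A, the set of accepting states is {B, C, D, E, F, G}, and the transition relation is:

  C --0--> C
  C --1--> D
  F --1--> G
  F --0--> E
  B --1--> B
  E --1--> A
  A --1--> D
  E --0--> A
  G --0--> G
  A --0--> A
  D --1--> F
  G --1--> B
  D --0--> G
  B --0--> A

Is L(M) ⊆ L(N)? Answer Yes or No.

No

The string 0 is in L(M) but not in L(N).
So L(M) ⊄ L(N).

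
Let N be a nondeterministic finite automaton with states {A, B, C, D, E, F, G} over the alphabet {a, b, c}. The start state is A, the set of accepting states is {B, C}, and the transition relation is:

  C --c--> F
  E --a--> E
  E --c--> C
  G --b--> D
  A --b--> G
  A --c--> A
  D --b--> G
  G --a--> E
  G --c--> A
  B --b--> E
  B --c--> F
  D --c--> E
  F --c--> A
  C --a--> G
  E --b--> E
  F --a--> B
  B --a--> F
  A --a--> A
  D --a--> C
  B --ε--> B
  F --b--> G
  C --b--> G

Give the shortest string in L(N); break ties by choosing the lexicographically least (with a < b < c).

bac

A breadth-first search from A reaches an accepting state first via the path A → G → E → C on input bac.
No string of length < 3 is accepted (BFS exhausts all shorter strings without reaching an accepting state), and bac is the lexicographically least accepting string of length 3.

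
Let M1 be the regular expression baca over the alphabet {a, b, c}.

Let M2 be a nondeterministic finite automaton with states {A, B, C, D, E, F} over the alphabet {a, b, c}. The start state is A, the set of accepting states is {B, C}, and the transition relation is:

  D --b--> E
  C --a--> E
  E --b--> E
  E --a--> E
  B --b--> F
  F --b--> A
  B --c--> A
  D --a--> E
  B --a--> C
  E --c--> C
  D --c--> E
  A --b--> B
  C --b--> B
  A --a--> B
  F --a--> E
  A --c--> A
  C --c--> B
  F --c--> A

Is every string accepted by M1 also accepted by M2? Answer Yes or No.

Yes

Converting the expression M1 to a DFA (subset construction, then merging equivalent states) gives the minimal DFA with states {r0, r1, r2, r3, r4, r5}, start state r0, accepting states {r5} and transitions r0: a→r1, b→r2, c→r1; r1: a→r1, b→r1, c→r1; r2: a→r3, b→r1, c→r1; r3: a→r1, b→r1, c→r4; r4: a→r5, b→r1, c→r1; r5: a→r1, b→r1, c→r1.
Exploring the product automaton M1 × M2 from the start pair (r0, A), following both machines on each input symbol, reaches 10 state pairs: (r0, A), (r1, B), (r2, B), (r1, A), (r1, C), (r1, F), (r3, C), (r1, E), (r4, B), (r5, C).
M1 accepts in {r5} and M2 accepts in {B, C}. The reachable pairs whose M1-component is accepting are (r5, C); in each of them the M2-component is accepting too, so the product for L(M1) \ L(M2) (M1-component accepting, M2-component rejecting) has no reachable accepting pair and the difference is empty.
Hence every string in L(M1) is also in L(M2).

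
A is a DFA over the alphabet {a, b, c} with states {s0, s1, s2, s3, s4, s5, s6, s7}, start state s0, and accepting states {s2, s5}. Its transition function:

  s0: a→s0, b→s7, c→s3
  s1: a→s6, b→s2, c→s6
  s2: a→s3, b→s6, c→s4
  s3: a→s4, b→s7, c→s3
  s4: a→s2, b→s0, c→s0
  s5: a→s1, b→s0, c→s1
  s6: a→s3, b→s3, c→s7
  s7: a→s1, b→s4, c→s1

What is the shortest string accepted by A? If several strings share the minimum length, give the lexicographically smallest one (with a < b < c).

A breadth-first search from s0 reaches an accepting state first via the path s0 → s7 → s1 → s2 on input bab.
No string of length < 3 is accepted (BFS exhausts all shorter strings without reaching an accepting state), and bab is the lexicographically least accepting string of length 3.

bab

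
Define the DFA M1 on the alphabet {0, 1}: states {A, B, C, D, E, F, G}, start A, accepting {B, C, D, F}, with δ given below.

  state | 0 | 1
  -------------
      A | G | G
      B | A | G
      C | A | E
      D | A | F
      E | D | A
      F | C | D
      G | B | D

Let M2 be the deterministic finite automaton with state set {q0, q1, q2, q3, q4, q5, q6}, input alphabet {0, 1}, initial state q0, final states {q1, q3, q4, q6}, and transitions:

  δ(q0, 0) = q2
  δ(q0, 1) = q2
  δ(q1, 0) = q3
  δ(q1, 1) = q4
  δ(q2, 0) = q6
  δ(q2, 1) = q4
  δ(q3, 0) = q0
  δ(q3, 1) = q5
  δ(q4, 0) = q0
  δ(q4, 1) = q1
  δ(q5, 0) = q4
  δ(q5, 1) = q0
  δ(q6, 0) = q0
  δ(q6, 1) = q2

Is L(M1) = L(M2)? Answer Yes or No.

Exploring the product automaton M1 × M2 from the start pair (A, q0), following both machines on each input symbol, reaches 7 state pairs: (A, q0), (G, q2), (B, q6), (D, q4), (F, q1), (C, q3), (E, q5).
M1 accepts in {B, C, D, F} and M2 accepts in {q1, q3, q4, q6}. In every reachable pair the two components are either both accepting — (B, q6), (D, q4), (F, q1), (C, q3) — or both non-accepting, so no string is accepted by exactly one of the machines: L(M1) \ L(M2) and L(M2) \ L(M1) are both empty.
Hence every string is accepted by M1 iff it is accepted by M2, and the two languages coincide.

Yes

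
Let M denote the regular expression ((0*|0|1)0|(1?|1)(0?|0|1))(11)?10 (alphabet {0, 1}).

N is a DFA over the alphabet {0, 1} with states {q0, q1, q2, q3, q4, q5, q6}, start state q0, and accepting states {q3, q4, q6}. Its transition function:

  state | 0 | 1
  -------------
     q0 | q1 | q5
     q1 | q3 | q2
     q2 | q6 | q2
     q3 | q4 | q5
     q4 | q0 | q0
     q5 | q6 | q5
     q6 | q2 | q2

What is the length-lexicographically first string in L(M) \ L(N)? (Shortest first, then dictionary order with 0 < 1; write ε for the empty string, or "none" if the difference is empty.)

The string 00010 is accepted by M but not by N.
No shorter string lies in the difference, and 00010 is the lexicographically first length-5 string in L(M) \ L(N).

00010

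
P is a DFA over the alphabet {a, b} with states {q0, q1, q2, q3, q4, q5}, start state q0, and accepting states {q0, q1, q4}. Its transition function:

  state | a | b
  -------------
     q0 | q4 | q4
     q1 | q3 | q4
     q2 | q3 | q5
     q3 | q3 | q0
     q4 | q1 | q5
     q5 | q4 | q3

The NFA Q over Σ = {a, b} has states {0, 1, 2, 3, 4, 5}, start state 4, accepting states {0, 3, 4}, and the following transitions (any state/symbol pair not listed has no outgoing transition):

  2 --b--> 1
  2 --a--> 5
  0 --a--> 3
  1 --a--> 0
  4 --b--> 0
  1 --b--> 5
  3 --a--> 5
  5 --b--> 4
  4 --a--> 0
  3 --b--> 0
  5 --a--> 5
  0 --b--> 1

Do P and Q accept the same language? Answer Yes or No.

Exploring the product automaton P × Q from the start pair (q0, 4), following both machines on each input symbol, reaches 5 state pairs: (q0, 4), (q4, 0), (q1, 3), (q5, 1), (q3, 5).
P accepts in {q0, q1, q4} and Q accepts in {0, 3, 4}. In every reachable pair the two components are either both accepting — (q0, 4), (q4, 0), (q1, 3) — or both non-accepting, so no string is accepted by exactly one of the machines: L(P) \ L(Q) and L(Q) \ L(P) are both empty.
Hence every string is accepted by P iff it is accepted by Q, and the two languages coincide.

Yes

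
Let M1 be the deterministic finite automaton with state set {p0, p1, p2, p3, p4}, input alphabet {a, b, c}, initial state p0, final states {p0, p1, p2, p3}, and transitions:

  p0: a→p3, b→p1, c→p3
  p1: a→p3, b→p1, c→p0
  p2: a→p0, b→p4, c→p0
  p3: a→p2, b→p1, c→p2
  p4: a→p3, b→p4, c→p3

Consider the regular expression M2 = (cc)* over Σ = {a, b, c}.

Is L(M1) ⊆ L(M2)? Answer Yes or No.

The string a is in L(M1) but not in L(M2).
So L(M1) ⊄ L(M2).

No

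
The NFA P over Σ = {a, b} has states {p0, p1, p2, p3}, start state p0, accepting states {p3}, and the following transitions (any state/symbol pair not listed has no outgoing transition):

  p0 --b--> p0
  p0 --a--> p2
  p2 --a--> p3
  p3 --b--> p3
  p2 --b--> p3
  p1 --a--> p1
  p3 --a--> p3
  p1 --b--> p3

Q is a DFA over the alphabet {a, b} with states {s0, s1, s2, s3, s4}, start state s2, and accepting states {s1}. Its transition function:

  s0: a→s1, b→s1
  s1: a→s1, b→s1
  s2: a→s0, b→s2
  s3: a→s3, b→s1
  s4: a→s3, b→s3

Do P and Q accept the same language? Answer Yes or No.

Exploring the product automaton P × Q from the start pair (p0, s2), following both machines on each input symbol, reaches 3 state pairs: (p0, s2), (p2, s0), (p3, s1).
P accepts in {p3} and Q accepts in {s1}. In every reachable pair the two components are either both accepting — (p3, s1) — or both non-accepting, so no string is accepted by exactly one of the machines: L(P) \ L(Q) and L(Q) \ L(P) are both empty.
Hence every string is accepted by P iff it is accepted by Q, and the two languages coincide.

Yes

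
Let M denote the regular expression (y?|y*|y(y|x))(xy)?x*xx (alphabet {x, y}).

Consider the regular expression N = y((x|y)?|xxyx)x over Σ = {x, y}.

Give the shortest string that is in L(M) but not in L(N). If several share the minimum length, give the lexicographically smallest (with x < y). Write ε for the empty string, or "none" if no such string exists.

The string xx is accepted by M but not by N.
No shorter string lies in the difference, and xx is the lexicographically first length-2 string in L(M) \ L(N).

xx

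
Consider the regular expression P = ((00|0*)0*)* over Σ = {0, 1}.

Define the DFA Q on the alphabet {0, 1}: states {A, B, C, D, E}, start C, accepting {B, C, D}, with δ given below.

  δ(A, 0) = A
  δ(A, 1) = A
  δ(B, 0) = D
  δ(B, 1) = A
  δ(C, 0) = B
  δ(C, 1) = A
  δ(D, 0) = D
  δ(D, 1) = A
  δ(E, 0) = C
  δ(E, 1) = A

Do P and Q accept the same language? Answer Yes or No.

Yes

Converting the expression P to a DFA (subset construction, then merging equivalent states) gives the minimal DFA with states {p0, p1}, start state p0, accepting states {p0} and transitions p0: 0→p0, 1→p1; p1: 0→p1, 1→p1.
Exploring the product automaton P × Q from the start pair (p0, C), following both machines on each input symbol, reaches 4 state pairs: (p0, C), (p0, B), (p1, A), (p0, D).
P accepts in {p0} and Q accepts in {B, C, D}. In every reachable pair the two components are either both accepting — (p0, C), (p0, B), (p0, D) — or both non-accepting, so no string is accepted by exactly one of the machines: L(P) \ L(Q) and L(Q) \ L(P) are both empty.
Hence every string is accepted by P iff it is accepted by Q, and the two languages coincide.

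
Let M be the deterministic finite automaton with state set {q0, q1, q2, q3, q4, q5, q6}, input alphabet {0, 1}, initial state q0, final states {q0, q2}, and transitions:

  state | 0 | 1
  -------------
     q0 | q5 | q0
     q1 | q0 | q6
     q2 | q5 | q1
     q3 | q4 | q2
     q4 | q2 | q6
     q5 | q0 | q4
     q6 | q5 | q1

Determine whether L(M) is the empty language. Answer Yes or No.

The empty string ε is accepted: the run q0 ends in the accepting state q0.
Since at least one string is accepted, L(M) is not empty.

No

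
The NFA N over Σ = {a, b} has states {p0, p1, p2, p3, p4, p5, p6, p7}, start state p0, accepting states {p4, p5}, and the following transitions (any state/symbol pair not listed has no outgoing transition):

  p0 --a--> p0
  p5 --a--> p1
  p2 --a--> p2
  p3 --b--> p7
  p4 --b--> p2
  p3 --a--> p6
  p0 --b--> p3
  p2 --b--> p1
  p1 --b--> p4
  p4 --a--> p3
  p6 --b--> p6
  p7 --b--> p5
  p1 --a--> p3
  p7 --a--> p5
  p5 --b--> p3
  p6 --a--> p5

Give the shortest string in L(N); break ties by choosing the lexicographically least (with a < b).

A breadth-first search from p0 reaches an accepting state first via the path p0 → p3 → p6 → p5 on input baa.
No string of length < 3 is accepted (BFS exhausts all shorter strings without reaching an accepting state), and baa is the lexicographically least accepting string of length 3.

baa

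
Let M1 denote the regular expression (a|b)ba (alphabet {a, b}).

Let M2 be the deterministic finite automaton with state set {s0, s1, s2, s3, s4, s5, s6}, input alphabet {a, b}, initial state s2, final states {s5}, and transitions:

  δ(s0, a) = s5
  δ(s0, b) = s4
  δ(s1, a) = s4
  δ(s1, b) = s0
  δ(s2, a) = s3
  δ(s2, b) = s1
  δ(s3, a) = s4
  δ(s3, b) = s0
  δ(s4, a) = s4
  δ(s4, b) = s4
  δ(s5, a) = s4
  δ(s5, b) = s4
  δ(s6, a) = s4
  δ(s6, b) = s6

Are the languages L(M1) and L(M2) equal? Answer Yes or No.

Converting the expression M1 to a DFA (subset construction, then merging equivalent states) gives the minimal DFA with states {r0, r1, r2, r3, r4}, start state r0, accepting states {r4} and transitions r0: a→r1, b→r1; r1: a→r2, b→r3; r2: a→r2, b→r2; r3: a→r4, b→r2; r4: a→r2, b→r2.
Exploring the product automaton M1 × M2 from the start pair (r0, s2), following both machines on each input symbol, reaches 6 state pairs: (r0, s2), (r1, s3), (r1, s1), (r2, s4), (r3, s0), (r4, s5).
M1 accepts in {r4} and M2 accepts in {s5}. In every reachable pair the two components are either both accepting — (r4, s5) — or both non-accepting, so no string is accepted by exactly one of the machines: L(M1) \ L(M2) and L(M2) \ L(M1) are both empty.
Hence every string is accepted by M1 iff it is accepted by M2, and the two languages coincide.

Yes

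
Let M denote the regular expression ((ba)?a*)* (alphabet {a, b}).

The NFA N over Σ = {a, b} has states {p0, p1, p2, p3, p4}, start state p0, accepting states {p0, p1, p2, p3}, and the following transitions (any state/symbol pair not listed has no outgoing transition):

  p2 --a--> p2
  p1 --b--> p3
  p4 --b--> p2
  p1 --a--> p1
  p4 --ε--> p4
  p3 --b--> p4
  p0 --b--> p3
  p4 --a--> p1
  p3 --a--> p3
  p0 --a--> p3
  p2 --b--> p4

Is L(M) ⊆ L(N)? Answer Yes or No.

Yes

Converting the expression M to a DFA (subset construction, then merging equivalent states) gives the minimal DFA with states {m0, m1, m2}, start state m0, accepting states {m0} and transitions m0: a→m0, b→m1; m1: a→m0, b→m2; m2: a→m2, b→m2.
Exploring the product automaton M × N from the start pair (m0, p0), following both machines on each input symbol, reaches 9 state pairs: (m0, p0), (m0, p3), (m1, p3), (m1, p4), (m2, p4), (m0, p1), (m2, p2), (m2, p1), (m2, p3).
M accepts in {m0} and N accepts in {p0, p1, p2, p3}. The reachable pairs whose M-component is accepting are (m0, p0), (m0, p3), (m0, p1); in each of them the N-component is accepting too, so the product for L(M) \ L(N) (M-component accepting, N-component rejecting) has no reachable accepting pair and the difference is empty.
Hence every string in L(M) is also in L(N).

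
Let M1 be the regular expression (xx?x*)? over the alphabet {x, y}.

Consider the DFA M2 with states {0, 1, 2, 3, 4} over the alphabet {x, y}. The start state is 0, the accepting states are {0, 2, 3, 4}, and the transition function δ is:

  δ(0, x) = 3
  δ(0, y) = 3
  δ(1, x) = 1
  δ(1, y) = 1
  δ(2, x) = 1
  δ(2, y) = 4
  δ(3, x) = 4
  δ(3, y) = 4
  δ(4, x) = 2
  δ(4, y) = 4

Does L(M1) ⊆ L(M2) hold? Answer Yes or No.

The string xxxx is in L(M1) but not in L(M2).
So L(M1) ⊄ L(M2).

No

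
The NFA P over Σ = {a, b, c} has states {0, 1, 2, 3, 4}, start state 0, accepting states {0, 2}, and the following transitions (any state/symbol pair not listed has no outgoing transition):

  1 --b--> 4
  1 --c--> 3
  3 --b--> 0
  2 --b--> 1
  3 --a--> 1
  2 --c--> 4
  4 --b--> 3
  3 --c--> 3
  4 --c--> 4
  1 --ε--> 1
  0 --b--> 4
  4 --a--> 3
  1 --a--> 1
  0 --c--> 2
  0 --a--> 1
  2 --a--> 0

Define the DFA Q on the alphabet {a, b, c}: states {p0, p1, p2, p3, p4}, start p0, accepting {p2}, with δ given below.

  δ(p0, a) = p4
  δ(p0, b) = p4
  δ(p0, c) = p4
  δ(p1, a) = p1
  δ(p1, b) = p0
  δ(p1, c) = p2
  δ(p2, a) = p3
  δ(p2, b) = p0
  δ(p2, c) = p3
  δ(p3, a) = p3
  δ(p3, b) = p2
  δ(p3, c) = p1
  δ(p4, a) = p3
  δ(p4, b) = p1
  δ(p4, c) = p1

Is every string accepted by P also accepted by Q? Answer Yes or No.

No

The empty string ε is in L(P) but not in L(Q).
So L(P) ⊄ L(Q).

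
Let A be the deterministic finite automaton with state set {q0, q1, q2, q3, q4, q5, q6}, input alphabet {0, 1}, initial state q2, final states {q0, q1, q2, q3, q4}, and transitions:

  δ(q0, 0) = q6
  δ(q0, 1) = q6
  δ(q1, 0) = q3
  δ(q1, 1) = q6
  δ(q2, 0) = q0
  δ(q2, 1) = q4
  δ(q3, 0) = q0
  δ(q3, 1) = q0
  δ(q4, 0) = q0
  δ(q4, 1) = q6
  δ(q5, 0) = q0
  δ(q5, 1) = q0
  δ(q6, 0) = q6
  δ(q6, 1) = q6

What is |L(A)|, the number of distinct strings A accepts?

4

The useful subgraph on states {q0, q2, q4} is acyclic, so L(A) is finite; the longest accepting path visits 3 useful states, giving maximum string length 2.
Counting accepting paths from q2 by length: 1 of length 0, 2 of length 1, 1 of length 2. Total 4.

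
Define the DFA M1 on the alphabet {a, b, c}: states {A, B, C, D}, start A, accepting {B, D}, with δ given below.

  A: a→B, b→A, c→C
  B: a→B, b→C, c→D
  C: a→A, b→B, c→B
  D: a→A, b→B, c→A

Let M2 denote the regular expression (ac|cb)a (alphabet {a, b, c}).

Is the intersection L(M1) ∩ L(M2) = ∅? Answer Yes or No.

No

The string cba is accepted by both M1 and M2.
Hence L(M1) ∩ L(M2) ≠ ∅.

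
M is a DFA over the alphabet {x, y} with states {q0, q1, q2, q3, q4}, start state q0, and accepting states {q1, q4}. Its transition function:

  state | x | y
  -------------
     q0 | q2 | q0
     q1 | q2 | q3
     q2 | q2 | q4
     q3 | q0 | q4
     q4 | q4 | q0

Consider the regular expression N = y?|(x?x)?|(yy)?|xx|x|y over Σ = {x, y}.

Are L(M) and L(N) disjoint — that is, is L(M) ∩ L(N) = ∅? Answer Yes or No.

Converting the expression N to a DFA (subset construction, then merging equivalent states) gives the minimal DFA with states {n0, n1, n2, n3, n4}, start state n0, accepting states {n0, n1, n2, n3} and transitions n0: x→n1, y→n2; n1: x→n3, y→n4; n2: x→n4, y→n3; n3: x→n4, y→n4; n4: x→n4, y→n4.
Exploring the product automaton M × N from the start pair (q0, n0), following both machines on each input symbol, reaches 8 state pairs: (q0, n0), (q2, n1), (q0, n2), (q2, n3), (q4, n4), (q2, n4), (q0, n3), (q0, n4).
M accepts in {q1, q4} and N accepts in {n0, n1, n2, n3}; no reachable pair has both components accepting, so no string drives both machines to acceptance simultaneously and L(M) ∩ L(N) = ∅.
So no string is accepted by both, and the intersection is empty.

Yes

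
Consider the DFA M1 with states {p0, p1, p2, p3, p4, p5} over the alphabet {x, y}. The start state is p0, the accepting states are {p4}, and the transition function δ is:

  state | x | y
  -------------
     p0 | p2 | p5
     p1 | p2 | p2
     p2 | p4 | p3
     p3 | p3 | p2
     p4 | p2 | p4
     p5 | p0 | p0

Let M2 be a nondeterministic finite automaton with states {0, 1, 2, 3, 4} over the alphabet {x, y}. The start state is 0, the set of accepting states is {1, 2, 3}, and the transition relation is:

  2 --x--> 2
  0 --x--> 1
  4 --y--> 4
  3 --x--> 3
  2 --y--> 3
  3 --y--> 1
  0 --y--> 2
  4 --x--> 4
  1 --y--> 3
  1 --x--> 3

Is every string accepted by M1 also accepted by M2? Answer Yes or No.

Yes

Exploring the product automaton M1 × M2 from the start pair (p0, 0), following both machines on each input symbol, reaches 15 state pairs: (p0, 0), (p2, 1), (p5, 2), (p4, 3), (p3, 3), (p0, 2), (p0, 3), (p2, 3), (p4, 1), (p2, 2), (p5, 3), (p5, 1), (p3, 1), (p4, 2), (p0, 1).
M1 accepts in {p4} and M2 accepts in {1, 2, 3}. The reachable pairs whose M1-component is accepting are (p4, 3), (p4, 1), (p4, 2); in each of them the M2-component is accepting too, so the product for L(M1) \ L(M2) (M1-component accepting, M2-component rejecting) has no reachable accepting pair and the difference is empty.
Hence every string in L(M1) is also in L(M2).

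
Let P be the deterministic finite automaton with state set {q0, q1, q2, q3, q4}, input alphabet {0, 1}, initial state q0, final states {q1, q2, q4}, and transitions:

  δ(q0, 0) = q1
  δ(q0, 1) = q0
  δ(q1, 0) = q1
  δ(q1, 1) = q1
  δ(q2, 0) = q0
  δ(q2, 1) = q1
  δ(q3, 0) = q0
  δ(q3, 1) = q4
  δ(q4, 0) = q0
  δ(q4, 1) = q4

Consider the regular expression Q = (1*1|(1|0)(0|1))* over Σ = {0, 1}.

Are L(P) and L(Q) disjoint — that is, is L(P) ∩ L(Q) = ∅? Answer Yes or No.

No

The string 00 is accepted by both P and Q.
Hence L(P) ∩ L(Q) ≠ ∅.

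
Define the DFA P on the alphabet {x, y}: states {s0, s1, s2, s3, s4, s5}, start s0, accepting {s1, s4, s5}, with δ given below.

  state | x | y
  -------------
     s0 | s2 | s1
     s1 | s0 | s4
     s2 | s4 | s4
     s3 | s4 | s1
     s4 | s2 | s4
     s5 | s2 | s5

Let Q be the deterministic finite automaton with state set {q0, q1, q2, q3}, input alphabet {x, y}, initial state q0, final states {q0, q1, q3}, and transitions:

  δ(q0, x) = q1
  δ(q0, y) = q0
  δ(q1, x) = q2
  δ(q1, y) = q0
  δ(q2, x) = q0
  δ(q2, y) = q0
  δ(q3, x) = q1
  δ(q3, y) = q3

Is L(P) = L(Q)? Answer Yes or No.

No

The string xx is accepted by P but rejected by Q.
So L(P) ≠ L(Q).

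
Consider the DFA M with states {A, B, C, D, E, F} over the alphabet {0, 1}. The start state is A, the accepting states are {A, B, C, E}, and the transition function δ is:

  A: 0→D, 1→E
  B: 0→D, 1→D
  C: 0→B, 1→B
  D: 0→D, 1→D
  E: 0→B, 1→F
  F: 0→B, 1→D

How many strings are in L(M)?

The useful subgraph on states {A, B, E, F} is acyclic, so L(M) is finite; the longest accepting path visits 4 useful states, giving maximum string length 3.
Counting accepting paths from A by length: 1 of length 0, 1 of length 1, 1 of length 2, 1 of length 3. Total 4.

4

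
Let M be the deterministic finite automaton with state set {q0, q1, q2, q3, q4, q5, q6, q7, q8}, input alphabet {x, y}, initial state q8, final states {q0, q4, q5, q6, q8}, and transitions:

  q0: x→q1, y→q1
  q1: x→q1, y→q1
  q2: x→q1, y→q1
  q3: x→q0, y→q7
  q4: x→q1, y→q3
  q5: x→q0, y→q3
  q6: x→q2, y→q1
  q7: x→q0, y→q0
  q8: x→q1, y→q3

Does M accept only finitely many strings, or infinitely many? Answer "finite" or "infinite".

finite

The useful states (reachable from q8 and able to reach an accepting state) are {q0, q3, q7, q8}.
Restricted to these states the transition graph has no cycle, so every accepting path has bounded length and L is finite.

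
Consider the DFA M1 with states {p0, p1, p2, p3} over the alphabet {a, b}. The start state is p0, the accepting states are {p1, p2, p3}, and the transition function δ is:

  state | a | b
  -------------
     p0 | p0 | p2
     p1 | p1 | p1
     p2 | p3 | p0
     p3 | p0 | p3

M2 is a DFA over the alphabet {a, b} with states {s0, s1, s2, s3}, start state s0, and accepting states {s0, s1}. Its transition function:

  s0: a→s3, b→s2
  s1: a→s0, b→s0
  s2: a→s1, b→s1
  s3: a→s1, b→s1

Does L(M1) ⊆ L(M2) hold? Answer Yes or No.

The string b is in L(M1) but not in L(M2).
So L(M1) ⊄ L(M2).

No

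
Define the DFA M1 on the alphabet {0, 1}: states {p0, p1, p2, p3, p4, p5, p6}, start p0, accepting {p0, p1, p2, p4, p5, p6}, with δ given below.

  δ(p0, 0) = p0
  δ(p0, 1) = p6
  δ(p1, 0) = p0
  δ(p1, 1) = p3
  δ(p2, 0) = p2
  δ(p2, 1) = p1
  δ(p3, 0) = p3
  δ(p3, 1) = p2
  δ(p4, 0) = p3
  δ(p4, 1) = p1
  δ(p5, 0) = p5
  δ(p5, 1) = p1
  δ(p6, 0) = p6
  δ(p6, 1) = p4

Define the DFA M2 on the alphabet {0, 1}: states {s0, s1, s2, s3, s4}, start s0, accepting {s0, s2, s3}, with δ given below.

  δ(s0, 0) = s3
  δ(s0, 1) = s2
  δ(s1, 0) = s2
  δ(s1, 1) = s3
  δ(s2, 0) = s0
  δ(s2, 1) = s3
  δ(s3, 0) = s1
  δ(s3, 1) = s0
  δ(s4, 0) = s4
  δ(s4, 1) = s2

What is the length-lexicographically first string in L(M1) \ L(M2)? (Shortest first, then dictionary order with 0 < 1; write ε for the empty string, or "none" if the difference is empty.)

00

The string 00 is accepted by M1 but not by M2.
No shorter string lies in the difference, and 00 is the lexicographically first length-2 string in L(M1) \ L(M2).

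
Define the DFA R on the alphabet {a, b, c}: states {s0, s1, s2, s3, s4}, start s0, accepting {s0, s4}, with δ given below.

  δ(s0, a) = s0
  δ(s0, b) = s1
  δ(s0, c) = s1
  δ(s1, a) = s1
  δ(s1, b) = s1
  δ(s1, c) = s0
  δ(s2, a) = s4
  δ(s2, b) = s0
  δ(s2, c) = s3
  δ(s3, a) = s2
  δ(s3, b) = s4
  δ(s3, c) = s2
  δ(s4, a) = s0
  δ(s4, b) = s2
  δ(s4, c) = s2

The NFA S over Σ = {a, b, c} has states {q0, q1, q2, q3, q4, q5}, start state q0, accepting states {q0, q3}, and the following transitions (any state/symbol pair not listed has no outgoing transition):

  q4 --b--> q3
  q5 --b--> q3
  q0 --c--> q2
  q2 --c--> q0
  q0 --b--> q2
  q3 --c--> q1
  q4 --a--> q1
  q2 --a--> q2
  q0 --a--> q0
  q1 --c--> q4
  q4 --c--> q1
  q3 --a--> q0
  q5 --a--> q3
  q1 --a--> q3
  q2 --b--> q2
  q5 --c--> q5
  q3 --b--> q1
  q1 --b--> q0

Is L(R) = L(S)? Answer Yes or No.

Yes

Exploring the product automaton R × S from the start pair (s0, q0), following both machines on each input symbol, reaches 2 state pairs: (s0, q0), (s1, q2).
R accepts in {s0, s4} and S accepts in {q0, q3}. In every reachable pair the two components are either both accepting — (s0, q0) — or both non-accepting, so no string is accepted by exactly one of the machines: L(R) \ L(S) and L(S) \ L(R) are both empty.
Hence every string is accepted by R iff it is accepted by S, and the two languages coincide.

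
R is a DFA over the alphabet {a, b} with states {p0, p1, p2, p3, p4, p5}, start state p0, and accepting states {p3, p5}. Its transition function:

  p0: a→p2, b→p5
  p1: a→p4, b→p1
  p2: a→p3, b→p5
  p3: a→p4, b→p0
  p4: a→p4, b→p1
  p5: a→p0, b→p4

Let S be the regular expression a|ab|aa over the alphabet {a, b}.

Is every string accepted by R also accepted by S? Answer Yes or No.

No

The string b is in L(R) but not in L(S).
So L(R) ⊄ L(S).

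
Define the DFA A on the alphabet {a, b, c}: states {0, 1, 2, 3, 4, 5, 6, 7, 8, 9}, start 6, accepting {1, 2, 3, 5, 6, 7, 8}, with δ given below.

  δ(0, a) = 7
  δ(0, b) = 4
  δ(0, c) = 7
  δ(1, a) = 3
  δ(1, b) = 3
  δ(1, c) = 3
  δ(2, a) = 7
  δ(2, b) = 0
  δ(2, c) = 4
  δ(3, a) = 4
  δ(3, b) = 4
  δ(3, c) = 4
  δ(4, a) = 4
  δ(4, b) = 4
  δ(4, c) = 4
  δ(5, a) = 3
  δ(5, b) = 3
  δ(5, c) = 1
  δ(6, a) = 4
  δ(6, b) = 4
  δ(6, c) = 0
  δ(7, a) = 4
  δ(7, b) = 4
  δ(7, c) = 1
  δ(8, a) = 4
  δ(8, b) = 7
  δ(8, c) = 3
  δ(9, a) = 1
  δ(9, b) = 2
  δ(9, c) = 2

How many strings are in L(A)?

11

The useful subgraph on states {0, 1, 3, 6, 7} is acyclic, so L(A) is finite; the longest accepting path visits 5 useful states, giving maximum string length 4.
Counting accepting paths from 6 by length: 1 of length 0, 2 of length 2, 2 of length 3, 6 of length 4. Total 11.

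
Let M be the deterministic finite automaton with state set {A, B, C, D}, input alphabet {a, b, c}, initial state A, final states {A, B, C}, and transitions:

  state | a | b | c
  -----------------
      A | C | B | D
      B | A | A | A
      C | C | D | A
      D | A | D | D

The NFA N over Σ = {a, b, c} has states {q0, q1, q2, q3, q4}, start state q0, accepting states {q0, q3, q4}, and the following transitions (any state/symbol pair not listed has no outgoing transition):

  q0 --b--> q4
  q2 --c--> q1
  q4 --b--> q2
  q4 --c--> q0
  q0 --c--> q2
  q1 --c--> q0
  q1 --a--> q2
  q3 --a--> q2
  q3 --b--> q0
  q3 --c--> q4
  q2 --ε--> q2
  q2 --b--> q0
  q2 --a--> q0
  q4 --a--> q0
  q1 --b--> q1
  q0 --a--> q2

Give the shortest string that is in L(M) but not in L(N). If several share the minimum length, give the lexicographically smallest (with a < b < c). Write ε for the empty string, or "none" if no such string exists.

The string a is accepted by M but not by N.
No shorter string lies in the difference, and a is the lexicographically first length-1 string in L(M) \ L(N).

a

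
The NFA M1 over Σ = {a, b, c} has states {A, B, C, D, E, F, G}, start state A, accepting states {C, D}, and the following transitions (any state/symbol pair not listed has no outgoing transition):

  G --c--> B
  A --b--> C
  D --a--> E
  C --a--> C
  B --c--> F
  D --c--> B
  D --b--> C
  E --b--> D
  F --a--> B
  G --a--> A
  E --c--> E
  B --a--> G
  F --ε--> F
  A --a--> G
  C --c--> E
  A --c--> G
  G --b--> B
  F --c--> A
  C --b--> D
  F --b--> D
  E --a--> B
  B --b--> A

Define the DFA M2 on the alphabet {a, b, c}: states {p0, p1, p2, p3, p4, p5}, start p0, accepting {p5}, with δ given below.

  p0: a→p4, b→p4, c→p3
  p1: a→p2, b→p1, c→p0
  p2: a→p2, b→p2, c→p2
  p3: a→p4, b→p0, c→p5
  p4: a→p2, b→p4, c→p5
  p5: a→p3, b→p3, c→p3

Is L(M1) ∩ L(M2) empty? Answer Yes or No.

Yes

Exploring the product automaton M1 × M2 from the start pair (A, p0), following both machines on each input symbol, reaches 29 state pairs: (A, p0), (G, p4), (C, p4), (G, p3), (A, p2), (B, p4), (B, p5), (C, p2), (D, p4), (E, p5), (A, p4), (B, p0), (G, p2), (F, p5), (A, p3), (F, p3), (D, p2), (E, p2), (B, p3), (D, p3), (E, p3), (G, p5), (B, p2), (C, p0), (D, p0), (A, p5), (E, p4), (F, p2), (C, p3).
M1 accepts in {C, D} and M2 accepts in {p5}; no reachable pair has both components accepting, so no string drives both machines to acceptance simultaneously and L(M1) ∩ L(M2) = ∅.
So no string is accepted by both, and the intersection is empty.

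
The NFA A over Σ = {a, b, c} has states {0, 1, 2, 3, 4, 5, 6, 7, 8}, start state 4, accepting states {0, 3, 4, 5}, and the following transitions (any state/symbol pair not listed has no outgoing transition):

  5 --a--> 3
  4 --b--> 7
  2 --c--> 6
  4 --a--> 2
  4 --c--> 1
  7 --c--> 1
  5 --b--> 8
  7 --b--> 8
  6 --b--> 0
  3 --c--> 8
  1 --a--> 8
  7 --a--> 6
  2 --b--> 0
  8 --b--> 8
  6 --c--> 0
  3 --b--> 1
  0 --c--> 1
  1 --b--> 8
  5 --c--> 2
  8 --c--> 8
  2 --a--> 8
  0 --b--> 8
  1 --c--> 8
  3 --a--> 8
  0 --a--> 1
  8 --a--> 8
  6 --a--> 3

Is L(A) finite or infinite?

finite

The useful states (reachable from 4 and able to reach an accepting state) are {0, 2, 3, 4, 6, 7}.
Restricted to these states the transition graph has no cycle, so every accepting path has bounded length and L is finite.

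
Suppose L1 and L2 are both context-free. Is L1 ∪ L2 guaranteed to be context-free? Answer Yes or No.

Take grammars for L₁ and L₂ with disjoint nonterminals and start symbols S₁, S₂; the grammar with a new start symbol and productions S → S₁ | S₂ generates L₁ ∪ L₂.
So the context-free languages are closed under union.

Yes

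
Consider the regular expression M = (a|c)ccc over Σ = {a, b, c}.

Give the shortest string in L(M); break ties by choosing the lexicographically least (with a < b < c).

By inspection of the expression, no string of length less than 4 matches, and accc is the lexicographically first match of length 4.

accc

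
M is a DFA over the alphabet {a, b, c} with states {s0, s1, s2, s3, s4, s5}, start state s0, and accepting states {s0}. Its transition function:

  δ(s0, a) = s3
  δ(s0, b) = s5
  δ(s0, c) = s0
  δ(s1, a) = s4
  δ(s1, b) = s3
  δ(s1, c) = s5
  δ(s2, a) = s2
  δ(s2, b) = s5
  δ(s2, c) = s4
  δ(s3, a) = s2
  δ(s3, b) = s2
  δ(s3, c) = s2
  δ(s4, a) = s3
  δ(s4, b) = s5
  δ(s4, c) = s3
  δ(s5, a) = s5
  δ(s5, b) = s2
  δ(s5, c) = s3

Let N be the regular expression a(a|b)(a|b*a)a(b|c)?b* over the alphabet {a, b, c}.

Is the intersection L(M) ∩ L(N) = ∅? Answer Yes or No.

Yes

Converting the expression N to a DFA (subset construction, then merging equivalent states) gives the minimal DFA with states {n0, n1, n2, n3, n4, n5, n6}, start state n0, accepting states {n5, n6} and transitions n0: a→n1, b→n2, c→n2; n1: a→n3, b→n3, c→n2; n2: a→n2, b→n2, c→n2; n3: a→n4, b→n3, c→n2; n4: a→n5, b→n2, c→n2; n5: a→n2, b→n6, c→n6; n6: a→n2, b→n6, c→n2.
Exploring the product automaton M × N from the start pair (s0, n0), following both machines on each input symbol, reaches 17 state pairs: (s0, n0), (s3, n1), (s5, n2), (s0, n2), (s2, n3), (s2, n2), (s3, n2), (s2, n4), (s5, n3), (s4, n2), (s2, n5), (s5, n4), (s5, n6), (s4, n6), (s5, n5), (s2, n6), (s3, n6).
M accepts in {s0} and N accepts in {n5, n6}; no reachable pair has both components accepting, so no string drives both machines to acceptance simultaneously and L(M) ∩ L(N) = ∅.
So no string is accepted by both, and the intersection is empty.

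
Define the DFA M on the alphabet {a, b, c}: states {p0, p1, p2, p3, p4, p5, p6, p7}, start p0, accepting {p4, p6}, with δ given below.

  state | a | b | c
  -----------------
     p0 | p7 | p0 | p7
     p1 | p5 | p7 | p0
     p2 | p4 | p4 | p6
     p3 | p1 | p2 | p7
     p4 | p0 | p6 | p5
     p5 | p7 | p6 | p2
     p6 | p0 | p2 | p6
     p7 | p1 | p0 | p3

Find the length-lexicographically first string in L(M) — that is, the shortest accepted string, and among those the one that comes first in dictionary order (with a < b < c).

aaab

A breadth-first search from p0 reaches an accepting state first via the path p0 → p7 → p1 → p5 → p6 on input aaab.
No string of length < 4 is accepted (BFS exhausts all shorter strings without reaching an accepting state), and aaab is the lexicographically least accepting string of length 4.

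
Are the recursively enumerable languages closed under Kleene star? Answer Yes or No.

Dovetail over all factorisations of the input into blocks and all step bounds, running the recogniser for L on every block of a factorisation; accept if some factorisation has all of its blocks accepted.
So the recursively enumerable languages are closed under Kleene star.

Yes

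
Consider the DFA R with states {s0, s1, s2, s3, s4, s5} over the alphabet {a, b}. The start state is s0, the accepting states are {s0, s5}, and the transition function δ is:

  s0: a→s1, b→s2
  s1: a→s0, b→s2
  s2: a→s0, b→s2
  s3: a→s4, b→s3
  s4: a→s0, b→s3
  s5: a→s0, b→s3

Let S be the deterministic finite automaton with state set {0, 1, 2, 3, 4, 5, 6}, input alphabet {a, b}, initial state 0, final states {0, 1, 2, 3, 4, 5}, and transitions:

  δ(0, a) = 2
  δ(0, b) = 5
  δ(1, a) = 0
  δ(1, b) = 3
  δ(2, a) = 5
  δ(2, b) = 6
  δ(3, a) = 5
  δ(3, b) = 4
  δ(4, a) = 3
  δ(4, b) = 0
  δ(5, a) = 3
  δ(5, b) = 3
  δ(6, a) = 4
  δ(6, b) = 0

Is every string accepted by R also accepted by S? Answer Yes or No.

Yes

Exploring the product automaton R × S from the start pair (s0, 0), following both machines on each input symbol, reaches 13 state pairs: (s0, 0), (s1, 2), (s2, 5), (s0, 5), (s2, 6), (s0, 3), (s2, 3), (s1, 3), (s0, 4), (s2, 0), (s1, 5), (s2, 4), (s0, 2).
R accepts in {s0, s5} and S accepts in {0, 1, 2, 3, 4, 5}. The reachable pairs whose R-component is accepting are (s0, 0), (s0, 5), (s0, 3), (s0, 4), (s0, 2); in each of them the S-component is accepting too, so the product for L(R) \ L(S) (R-component accepting, S-component rejecting) has no reachable accepting pair and the difference is empty.
Hence every string in L(R) is also in L(S).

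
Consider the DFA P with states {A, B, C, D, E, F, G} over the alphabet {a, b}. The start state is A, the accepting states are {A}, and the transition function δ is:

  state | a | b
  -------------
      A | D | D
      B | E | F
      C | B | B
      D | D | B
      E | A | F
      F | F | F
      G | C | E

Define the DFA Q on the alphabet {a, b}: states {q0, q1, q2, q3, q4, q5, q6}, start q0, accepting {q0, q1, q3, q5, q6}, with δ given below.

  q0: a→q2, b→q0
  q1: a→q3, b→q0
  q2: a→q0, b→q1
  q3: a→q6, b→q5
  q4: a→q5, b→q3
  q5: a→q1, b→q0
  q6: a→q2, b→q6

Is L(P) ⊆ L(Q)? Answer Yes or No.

Exploring the product automaton P × Q from the start pair (A, q0), following both machines on each input symbol, reaches 16 state pairs: (A, q0), (D, q2), (D, q0), (B, q1), (B, q0), (E, q3), (F, q0), (E, q2), (A, q6), (F, q5), (F, q2), (F, q1), (D, q6), (F, q3), (B, q6), (F, q6).
P accepts in {A} and Q accepts in {q0, q1, q3, q5, q6}. The reachable pairs whose P-component is accepting are (A, q0), (A, q6); in each of them the Q-component is accepting too, so the product for L(P) \ L(Q) (P-component accepting, Q-component rejecting) has no reachable accepting pair and the difference is empty.
Hence every string in L(P) is also in L(Q).

Yes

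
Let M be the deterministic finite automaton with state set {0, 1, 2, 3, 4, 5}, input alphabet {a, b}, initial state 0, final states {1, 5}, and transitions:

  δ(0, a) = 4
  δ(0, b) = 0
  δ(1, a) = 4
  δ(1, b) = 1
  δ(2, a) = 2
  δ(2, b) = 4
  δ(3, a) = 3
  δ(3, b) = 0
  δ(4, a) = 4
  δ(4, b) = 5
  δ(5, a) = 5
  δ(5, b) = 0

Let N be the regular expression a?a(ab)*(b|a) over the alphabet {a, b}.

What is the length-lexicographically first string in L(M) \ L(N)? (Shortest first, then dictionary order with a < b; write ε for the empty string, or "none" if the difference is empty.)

aba

The string aba is accepted by M but not by N.
No shorter string lies in the difference, and aba is the lexicographically first length-3 string in L(M) \ L(N).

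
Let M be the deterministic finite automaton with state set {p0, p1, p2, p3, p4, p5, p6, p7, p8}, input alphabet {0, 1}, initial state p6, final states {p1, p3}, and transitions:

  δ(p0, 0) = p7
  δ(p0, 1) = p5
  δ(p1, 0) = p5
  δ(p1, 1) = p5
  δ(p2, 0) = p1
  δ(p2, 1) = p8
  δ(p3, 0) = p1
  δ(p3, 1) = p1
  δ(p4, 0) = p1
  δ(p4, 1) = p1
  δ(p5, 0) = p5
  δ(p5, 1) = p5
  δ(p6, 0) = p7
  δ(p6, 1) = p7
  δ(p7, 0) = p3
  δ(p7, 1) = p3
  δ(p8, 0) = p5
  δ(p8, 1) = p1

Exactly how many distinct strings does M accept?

The useful subgraph on states {p1, p3, p6, p7} is acyclic, so L(M) is finite; the longest accepting path visits 4 useful states, giving maximum string length 3.
Counting accepting paths from p6 by length: 4 of length 2, 8 of length 3. Total 12.

12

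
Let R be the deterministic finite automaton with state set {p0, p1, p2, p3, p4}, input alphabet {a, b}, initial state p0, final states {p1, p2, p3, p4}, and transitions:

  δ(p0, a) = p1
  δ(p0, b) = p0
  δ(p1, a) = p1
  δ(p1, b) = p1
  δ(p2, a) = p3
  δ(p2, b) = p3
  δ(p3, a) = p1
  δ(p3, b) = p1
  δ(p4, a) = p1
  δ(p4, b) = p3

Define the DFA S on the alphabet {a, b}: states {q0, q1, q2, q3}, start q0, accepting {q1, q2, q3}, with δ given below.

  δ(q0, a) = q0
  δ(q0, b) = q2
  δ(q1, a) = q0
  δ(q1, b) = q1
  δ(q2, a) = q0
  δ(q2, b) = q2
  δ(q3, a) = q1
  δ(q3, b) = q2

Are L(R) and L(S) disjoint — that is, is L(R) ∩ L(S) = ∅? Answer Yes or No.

No

The string ab is accepted by both R and S.
Hence L(R) ∩ L(S) ≠ ∅.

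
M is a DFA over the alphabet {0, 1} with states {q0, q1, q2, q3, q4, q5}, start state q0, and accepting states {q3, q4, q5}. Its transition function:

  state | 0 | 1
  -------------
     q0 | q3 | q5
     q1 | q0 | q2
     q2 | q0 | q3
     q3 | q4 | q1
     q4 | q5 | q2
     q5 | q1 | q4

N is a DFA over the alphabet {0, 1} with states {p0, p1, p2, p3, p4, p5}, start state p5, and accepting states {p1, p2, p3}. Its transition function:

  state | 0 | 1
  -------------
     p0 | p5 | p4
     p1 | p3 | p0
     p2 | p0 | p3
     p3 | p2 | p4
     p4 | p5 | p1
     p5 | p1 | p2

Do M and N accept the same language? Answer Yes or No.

Yes

Exploring the product automaton M × N from the start pair (q0, p5), following both machines on each input symbol, reaches 6 state pairs: (q0, p5), (q3, p1), (q5, p2), (q4, p3), (q1, p0), (q2, p4).
M accepts in {q3, q4, q5} and N accepts in {p1, p2, p3}. In every reachable pair the two components are either both accepting — (q3, p1), (q5, p2), (q4, p3) — or both non-accepting, so no string is accepted by exactly one of the machines: L(M) \ L(N) and L(N) \ L(M) are both empty.
Hence every string is accepted by M iff it is accepted by N, and the two languages coincide.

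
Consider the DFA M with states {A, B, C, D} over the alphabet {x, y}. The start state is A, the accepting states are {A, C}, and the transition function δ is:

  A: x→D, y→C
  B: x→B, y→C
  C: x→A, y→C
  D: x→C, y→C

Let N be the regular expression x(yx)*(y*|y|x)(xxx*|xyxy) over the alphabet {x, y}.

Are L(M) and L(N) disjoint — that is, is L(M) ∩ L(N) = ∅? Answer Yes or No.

No

The string xxx is accepted by both M and N.
Hence L(M) ∩ L(N) ≠ ∅.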